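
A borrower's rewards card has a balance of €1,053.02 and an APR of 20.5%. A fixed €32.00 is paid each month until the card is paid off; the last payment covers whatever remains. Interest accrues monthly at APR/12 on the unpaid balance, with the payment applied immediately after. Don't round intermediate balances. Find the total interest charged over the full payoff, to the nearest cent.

Monthly rate r = 20.5%/12 = 1.70833% = 0.0170833.
Payoff takes n = ⌈−ln(1 − rB₀/P)/ln(1+r)⌉ = ⌈48.757⌉ = 49 payments; the last is €24.28.
Total paid = 48·€32.00 + €24.28 = €1,560.28.
Total interest = total paid − principal = €1,560.28 − €1,053.02 = €507.26.

€507.26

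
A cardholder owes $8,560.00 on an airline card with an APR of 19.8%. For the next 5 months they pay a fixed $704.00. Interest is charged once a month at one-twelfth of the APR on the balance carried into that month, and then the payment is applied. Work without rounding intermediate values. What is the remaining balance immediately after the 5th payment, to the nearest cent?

Monthly rate r = 19.8%/12 = 1.65% = 0.0165.
Each month: B ← B·(1+r) − $704.00.
Month 1: interest $141.24; balance after payment $7,997.24.
Month 2: interest $131.95; balance after payment $7,425.19.
Month 3: interest $122.52; balance after payment $6,843.71.
Month 4: interest $112.92; balance after payment $6,252.63.
Month 5: interest $103.17; balance after payment $5,651.80.

$5,651.80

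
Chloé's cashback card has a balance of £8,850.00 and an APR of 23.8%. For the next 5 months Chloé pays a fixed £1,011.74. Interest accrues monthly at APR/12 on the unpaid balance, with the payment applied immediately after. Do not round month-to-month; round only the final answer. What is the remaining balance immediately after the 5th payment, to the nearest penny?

Monthly rate r = 23.8%/12 = 1.98333% = 0.0198333.
Each month: B ← B·(1+r) − £1,011.74.
Month 1: interest £175.53; balance after payment £8,013.78.
Month 2: interest £158.94; balance after payment £7,160.99.
Month 3: interest £142.03; balance after payment £6,291.27.
Month 4: interest £124.78; balance after payment £5,404.31.
Month 5: interest £107.19; balance after payment £4,499.75.

£4,499.75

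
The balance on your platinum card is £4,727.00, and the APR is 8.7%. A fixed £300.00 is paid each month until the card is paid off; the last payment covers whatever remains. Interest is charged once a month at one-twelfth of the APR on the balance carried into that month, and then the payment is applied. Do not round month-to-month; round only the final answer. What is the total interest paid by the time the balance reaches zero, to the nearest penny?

Monthly rate r = 8.7%/12 = 0.725% = 0.00725.
Payoff takes n = ⌈−ln(1 − rB₀/P)/ln(1+r)⌉ = ⌈16.792⌉ = 17 payments; the last is £237.85.
Total paid = 16·£300.00 + £237.85 = £5,037.85.
Total interest = total paid − principal = £5,037.85 − £4,727.00 = £310.85.

£310.85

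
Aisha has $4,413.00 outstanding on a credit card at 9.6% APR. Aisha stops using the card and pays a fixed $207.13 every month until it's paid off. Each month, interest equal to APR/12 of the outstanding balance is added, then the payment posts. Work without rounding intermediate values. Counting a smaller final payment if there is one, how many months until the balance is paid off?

Monthly rate r = 9.6%/12 = 0.8% = 0.008.
Recurrence: B ← B·(1+r) − $207.13.
Month 1: interest $35.30; balance after payment $4,241.17.
Month 2: interest $33.93; balance after payment $4,067.97.
Closed form: n = −ln(1 − rB₀/P)/ln(1+r) = −ln(0.82956)/ln(1.008) ≈ 23.451, so the balance reaches zero during payment 24.

24 months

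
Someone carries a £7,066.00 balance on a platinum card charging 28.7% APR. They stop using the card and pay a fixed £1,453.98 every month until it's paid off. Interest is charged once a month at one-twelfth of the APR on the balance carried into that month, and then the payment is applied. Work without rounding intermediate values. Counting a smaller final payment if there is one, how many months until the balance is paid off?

Monthly rate r = 28.7%/12 = 2.39167% = 0.0239167.
Recurrence: B ← B·(1+r) − £1,453.98.
Month 1: interest £169.00; balance after payment £5,781.02.
Month 2: interest £138.26; balance after payment £4,465.30.
Month 3: interest £106.80; balance after payment £3,118.11.
Month 4: interest £74.57; balance after payment £1,738.71.
Month 5: interest £41.58; balance after payment £326.31.
Month 6: interest £7.80; balance after payment £0.00.

6 months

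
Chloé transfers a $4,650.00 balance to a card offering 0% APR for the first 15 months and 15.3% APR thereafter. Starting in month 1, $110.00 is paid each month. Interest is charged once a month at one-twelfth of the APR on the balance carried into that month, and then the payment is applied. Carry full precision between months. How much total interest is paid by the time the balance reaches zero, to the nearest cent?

$710.04

Promo months 1–15 at r₀ = 0%/12 = 0; months 16+ at r₁ = 15.3%/12 = 0.01275.
After month 15 (no interest yet): B = $4,650.00 − 15·$110.00 = $3,000.00.
Then at r₁ with $110.00/mo: n₂ = −ln(1 − r₁·B/P)/ln(1+r₁) ≈ 33.73 → 34 more payments.
Total paid = 48·$110.00 + $80.04 = $5,360.04; interest = $5,360.04 − $4,650.00 = $710.04.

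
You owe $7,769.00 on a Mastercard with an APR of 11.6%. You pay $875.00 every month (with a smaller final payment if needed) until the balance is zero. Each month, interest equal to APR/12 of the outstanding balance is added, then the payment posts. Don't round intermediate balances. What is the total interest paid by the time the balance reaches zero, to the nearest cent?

Monthly rate r = 11.6%/12 = 0.966667% = 0.00966667.
Payoff takes n = ⌈−ln(1 − rB₀/P)/ln(1+r)⌉ = ⌈9.328⌉ = 10 payments; the last is $287.92.
Total paid = 9·$875.00 + $287.92 = $8,162.92.
Total interest = total paid − principal = $8,162.92 − $7,769.00 = $393.92.

$393.92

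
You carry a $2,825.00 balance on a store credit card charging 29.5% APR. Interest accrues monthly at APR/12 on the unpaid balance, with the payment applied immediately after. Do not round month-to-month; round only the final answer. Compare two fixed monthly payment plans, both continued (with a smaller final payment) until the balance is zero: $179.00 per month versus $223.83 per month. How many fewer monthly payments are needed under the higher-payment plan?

Monthly rate r = 29.5%/12 = 2.45833% = 0.0245833.
At $179.00/mo: n = ⌈−ln(1 − rB₀/P)/ln(1+r)⌉ = 21 payments (last $39.18); total interest = total paid − $2,825.00 = $794.18.
At $223.83/mo: 16 payments (last $66.61); total interest $599.06.
Payments saved = 21 − 16 = 5.

5 fewer payments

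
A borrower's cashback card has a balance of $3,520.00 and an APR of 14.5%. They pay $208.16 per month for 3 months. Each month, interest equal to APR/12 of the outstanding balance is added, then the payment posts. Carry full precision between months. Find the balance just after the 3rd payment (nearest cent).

Monthly rate r = 14.5%/12 = 1.20833% = 0.0120833.
Each month: B ← B·(1+r) − $208.16.
Month 1: interest $42.53; balance after payment $3,354.37.
Month 2: interest $40.53; balance after payment $3,186.75.
Month 3: interest $38.51; balance after payment $3,017.09.

$3,017.09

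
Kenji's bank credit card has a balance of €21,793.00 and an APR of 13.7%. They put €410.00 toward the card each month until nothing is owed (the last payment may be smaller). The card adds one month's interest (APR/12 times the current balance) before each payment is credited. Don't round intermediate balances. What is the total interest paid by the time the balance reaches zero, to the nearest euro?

€11,924

Monthly rate r = 13.7%/12 = 1.14167% = 0.0114167.
Payoff takes n = ⌈−ln(1 − rB₀/P)/ln(1+r)⌉ = ⌈82.235⌉ = 83 payments; the last is €96.83.
Total paid = 82·€410.00 + €96.83 = €33,716.83.
Total interest = total paid − principal = €33,716.83 − €21,793.00 = €11,923.83.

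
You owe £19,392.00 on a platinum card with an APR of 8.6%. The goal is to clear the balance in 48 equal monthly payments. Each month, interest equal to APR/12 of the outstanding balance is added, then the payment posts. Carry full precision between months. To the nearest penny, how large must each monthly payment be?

£478.90

Monthly rate r = 8.6%/12 = 0.716667% = 0.00716667.
Level-payment amortization: P = B₀·r / (1 − (1+r)^(−n)) = 19392.00·0.00716667 / (1 − 1.00717^(−48)).
Denominator 1 − (1+r)^(−48) = 0.290200818.
P = 138.976 / 0.290200818 ≈ 478.90.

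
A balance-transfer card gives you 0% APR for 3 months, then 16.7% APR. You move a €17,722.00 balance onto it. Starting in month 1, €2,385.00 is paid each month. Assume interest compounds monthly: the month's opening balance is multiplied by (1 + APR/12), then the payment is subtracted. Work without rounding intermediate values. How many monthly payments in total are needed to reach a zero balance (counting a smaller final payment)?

Promo months 1–3 at r₀ = 0%/12 = 0; months 4+ at r₁ = 16.7%/12 = 0.0139167.
After month 3 (no interest yet): B = €17,722.00 − 3·€2,385.00 = €10,567.00.
Then at r₁ with €2,385.00/mo: n₂ = −ln(1 − r₁·B/P)/ln(1+r₁) ≈ 4.60 → 5 more payments.

8 months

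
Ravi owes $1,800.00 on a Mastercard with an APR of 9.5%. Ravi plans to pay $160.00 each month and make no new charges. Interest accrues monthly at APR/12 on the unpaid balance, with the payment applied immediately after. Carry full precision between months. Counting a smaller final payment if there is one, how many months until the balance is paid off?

12 payments

Monthly rate r = 9.5%/12 = 0.791667% = 0.00791667.
Recurrence: B ← B·(1+r) − $160.00.
Month 1: interest $14.25; balance after payment $1,654.25.
Month 2: interest $13.10; balance after payment $1,507.35.
Closed form: n = −ln(1 − rB₀/P)/ln(1+r) = −ln(0.91094)/ln(1.00792) ≈ 11.829, so the balance reaches zero during payment 12.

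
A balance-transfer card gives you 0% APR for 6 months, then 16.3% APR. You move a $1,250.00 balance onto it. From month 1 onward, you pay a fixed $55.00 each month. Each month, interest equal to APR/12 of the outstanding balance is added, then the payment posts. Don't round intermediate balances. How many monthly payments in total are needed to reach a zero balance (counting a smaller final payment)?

26 payments

Promo months 1–6 at r₀ = 0%/12 = 0; months 7+ at r₁ = 16.3%/12 = 0.0135833.
After month 6 (no interest yet): B = $1,250.00 − 6·$55.00 = $920.00.
Then at r₁ with $55.00/mo: n₂ = −ln(1 − r₁·B/P)/ln(1+r₁) ≈ 19.10 → 20 more payments.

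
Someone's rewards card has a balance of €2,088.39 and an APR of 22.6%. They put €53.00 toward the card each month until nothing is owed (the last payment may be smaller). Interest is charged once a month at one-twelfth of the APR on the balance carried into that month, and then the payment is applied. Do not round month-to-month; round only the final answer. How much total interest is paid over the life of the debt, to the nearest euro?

€1,761

Monthly rate r = 22.6%/12 = 1.88333% = 0.0188333.
Payoff takes n = ⌈−ln(1 − rB₀/P)/ln(1+r)⌉ = ⌈72.632⌉ = 73 payments; the last is €33.63.
Total paid = 72·€53.00 + €33.63 = €3,849.63.
Total interest = total paid − principal = €3,849.63 − €2,088.39 = €1,761.24.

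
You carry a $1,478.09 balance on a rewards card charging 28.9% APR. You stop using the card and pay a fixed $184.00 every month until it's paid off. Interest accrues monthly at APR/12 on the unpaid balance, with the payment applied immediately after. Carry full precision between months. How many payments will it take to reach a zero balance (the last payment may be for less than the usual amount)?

Monthly rate r = 28.9%/12 = 2.40833% = 0.0240833.
Recurrence: B ← B·(1+r) − $184.00.
Month 1: interest $35.60; balance after payment $1,329.69.
Month 2: interest $32.02; balance after payment $1,177.71.
Closed form: n = −ln(1 − rB₀/P)/ln(1+r) = −ln(0.80654)/ln(1.02408) ≈ 9.035, so the balance reaches zero during payment 10.

10 months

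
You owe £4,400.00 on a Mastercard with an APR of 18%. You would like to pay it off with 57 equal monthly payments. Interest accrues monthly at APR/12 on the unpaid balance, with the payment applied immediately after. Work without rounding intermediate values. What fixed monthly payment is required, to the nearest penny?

Monthly rate r = 18%/12 = 1.5% = 0.015.
Level-payment amortization: P = B₀·r / (1 − (1+r)^(−n)) = 4400.00·0.015 / (1 − 1.015^(−57)).
Denominator 1 − (1+r)^(−57) = 0.572008059.
P = 66 / 0.572008059 ≈ 115.38.

£115.38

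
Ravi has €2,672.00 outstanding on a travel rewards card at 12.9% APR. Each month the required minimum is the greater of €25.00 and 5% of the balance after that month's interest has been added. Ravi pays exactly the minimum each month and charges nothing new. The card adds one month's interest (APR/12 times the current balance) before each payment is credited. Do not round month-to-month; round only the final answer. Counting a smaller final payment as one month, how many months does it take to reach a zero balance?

64 months

Monthly rate r = 12.9%/12 = 1.075% = 0.01075.
While 5% of the post-interest balance exceeds €25.00, each month B ← (B·(1+r))·(1 − 0.05), i.e. B shrinks by the factor (1+r)·0.95 = 0.96021.
This holds for months 1–42. Entering month 43 the balance is €485.59; 5% of the post-interest balance is now below €25.00, so the flat €25.00 minimum applies from here.
From month 43 a fixed €25.00 at rate r clears €485.59 in 22 more payments. Total: 42 + 22 = 64 months.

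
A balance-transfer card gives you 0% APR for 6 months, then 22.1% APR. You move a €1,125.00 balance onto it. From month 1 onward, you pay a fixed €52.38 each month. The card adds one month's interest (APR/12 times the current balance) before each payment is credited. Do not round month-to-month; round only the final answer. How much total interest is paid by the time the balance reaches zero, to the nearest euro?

Promo months 1–6 at r₀ = 0%/12 = 0; months 7+ at r₁ = 22.1%/12 = 0.0184167.
After month 6 (no interest yet): B = €1,125.00 − 6·€52.38 = €810.72.
Then at r₁ with €52.38/mo: n₂ = −ln(1 − r₁·B/P)/ln(1+r₁) ≈ 18.39 → 19 more payments.
Total paid = 24·€52.38 + €20.36 = €1,277.48; interest = €1,277.48 − €1,125.00 = €152.48.

€152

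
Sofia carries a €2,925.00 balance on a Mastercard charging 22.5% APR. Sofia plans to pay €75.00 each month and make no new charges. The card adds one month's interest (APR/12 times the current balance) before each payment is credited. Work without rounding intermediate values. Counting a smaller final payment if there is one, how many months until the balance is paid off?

Monthly rate r = 22.5%/12 = 1.875% = 0.01875.
Recurrence: B ← B·(1+r) − €75.00.
Month 1: interest €54.84; balance after payment €2,904.84.
Month 2: interest €54.47; balance after payment €2,884.31.
Closed form: n = −ln(1 − rB₀/P)/ln(1+r) = −ln(0.26875)/ln(1.01875) ≈ 70.734, so the balance reaches zero during payment 71.

71 payments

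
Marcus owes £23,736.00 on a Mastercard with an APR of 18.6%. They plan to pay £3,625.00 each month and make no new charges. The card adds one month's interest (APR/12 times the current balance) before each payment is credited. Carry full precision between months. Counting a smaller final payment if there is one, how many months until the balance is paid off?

Monthly rate r = 18.6%/12 = 1.55% = 0.0155.
Recurrence: B ← B·(1+r) − £3,625.00.
Month 1: interest £367.91; balance after payment £20,478.91.
Month 2: interest £317.42; balance after payment £17,171.33.
Closed form: n = −ln(1 − rB₀/P)/ln(1+r) = −ln(0.89851)/ln(1.0155) ≈ 6.958, so the balance reaches zero during payment 7.

7 months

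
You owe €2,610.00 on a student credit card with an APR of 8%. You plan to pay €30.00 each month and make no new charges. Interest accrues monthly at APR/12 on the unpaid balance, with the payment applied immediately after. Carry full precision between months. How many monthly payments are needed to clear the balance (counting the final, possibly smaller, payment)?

Monthly rate r = 8%/12 = 0.666667% = 0.00666667.
Recurrence: B ← B·(1+r) − €30.00.
Month 1: interest €17.40; balance after payment €2,597.40.
Month 2: interest €17.32; balance after payment €2,584.72.
Closed form: n = −ln(1 − rB₀/P)/ln(1+r) = −ln(0.42)/ln(1.00667) ≈ 130.558, so the balance reaches zero during payment 131.

131 months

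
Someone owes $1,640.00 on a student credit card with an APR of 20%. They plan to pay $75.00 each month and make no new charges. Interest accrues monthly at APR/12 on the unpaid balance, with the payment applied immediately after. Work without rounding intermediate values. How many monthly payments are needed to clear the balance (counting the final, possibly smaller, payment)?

28 payments

Monthly rate r = 20%/12 = 1.66667% = 0.0166667.
Recurrence: B ← B·(1+r) − $75.00.
Month 1: interest $27.33; balance after payment $1,592.33.
Month 2: interest $26.54; balance after payment $1,543.87.
Closed form: n = −ln(1 − rB₀/P)/ln(1+r) = −ln(0.63556)/ln(1.01667) ≈ 27.421, so the balance reaches zero during payment 28.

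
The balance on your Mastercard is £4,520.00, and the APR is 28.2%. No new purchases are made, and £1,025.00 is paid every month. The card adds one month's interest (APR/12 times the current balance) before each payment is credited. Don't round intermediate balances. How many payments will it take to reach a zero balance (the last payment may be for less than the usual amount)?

Monthly rate r = 28.2%/12 = 2.35% = 0.0235.
Recurrence: B ← B·(1+r) − £1,025.00.
Month 1: interest £106.22; balance after payment £3,601.22.
Month 2: interest £84.63; balance after payment £2,660.85.
Month 3: interest £62.53; balance after payment £1,698.38.
Month 4: interest £39.91; balance after payment £713.29.
Month 5: interest £16.76; balance after payment £0.00.

5 months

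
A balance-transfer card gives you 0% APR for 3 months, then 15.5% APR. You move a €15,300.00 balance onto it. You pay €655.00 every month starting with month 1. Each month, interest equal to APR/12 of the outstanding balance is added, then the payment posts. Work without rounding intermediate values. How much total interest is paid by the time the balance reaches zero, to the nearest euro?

Promo months 1–3 at r₀ = 0%/12 = 0; months 4+ at r₁ = 15.5%/12 = 0.0129167.
After month 3 (no interest yet): B = €15,300.00 − 3·€655.00 = €13,335.00.
Then at r₁ with €655.00/mo: n₂ = −ln(1 − r₁·B/P)/ln(1+r₁) ≈ 23.77 → 24 more payments.
Total paid = 26·€655.00 + €508.15 = €17,538.15; interest = €17,538.15 − €15,300.00 = €2,238.15.

€2,238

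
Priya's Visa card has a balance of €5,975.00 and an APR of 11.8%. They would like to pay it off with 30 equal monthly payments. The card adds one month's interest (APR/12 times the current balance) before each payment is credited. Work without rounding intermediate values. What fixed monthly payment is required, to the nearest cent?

Monthly rate r = 11.8%/12 = 0.983333% = 0.00983333.
Level-payment amortization: P = B₀·r / (1 − (1+r)^(−n)) = 5975.00·0.00983333 / (1 − 1.00983^(−30)).
Denominator 1 − (1+r)^(−30) = 0.254394786.
P = 58.7542 / 0.254394786 ≈ 230.96.

€230.96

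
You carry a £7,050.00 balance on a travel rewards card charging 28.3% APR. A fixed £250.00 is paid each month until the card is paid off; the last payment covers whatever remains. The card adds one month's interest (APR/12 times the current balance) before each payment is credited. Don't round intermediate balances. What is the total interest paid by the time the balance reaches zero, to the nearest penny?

£4,681.17

Monthly rate r = 28.3%/12 = 2.35833% = 0.0235833.
Payoff takes n = ⌈−ln(1 − rB₀/P)/ln(1+r)⌉ = ⌈46.924⌉ = 47 payments; the last is £231.17.
Total paid = 46·£250.00 + £231.17 = £11,731.17.
Total interest = total paid − principal = £11,731.17 − £7,050.00 = £4,681.17.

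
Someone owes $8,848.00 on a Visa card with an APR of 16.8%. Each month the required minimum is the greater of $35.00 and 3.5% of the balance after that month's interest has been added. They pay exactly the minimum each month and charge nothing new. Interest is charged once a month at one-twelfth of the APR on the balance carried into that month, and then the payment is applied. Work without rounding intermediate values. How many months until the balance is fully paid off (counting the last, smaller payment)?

138 months

Monthly rate r = 16.8%/12 = 1.4% = 0.014.
While 3.5% of the post-interest balance exceeds $35.00, each month B ← (B·(1+r))·(1 − 0.035), i.e. B shrinks by the factor (1+r)·0.965 = 0.97851.
This holds for months 1–101. Entering month 102 the balance is $986.14; 3.5% of the post-interest balance is now below $35.00, so the flat $35.00 minimum applies from here.
From month 102 a fixed $35.00 at rate r clears $986.14 in 37 more payments. Total: 101 + 37 = 138 months.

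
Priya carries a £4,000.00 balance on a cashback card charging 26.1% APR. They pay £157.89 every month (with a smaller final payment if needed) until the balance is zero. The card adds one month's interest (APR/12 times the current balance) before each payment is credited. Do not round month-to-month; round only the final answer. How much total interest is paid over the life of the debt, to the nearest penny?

Monthly rate r = 26.1%/12 = 2.175% = 0.02175.
Payoff takes n = ⌈−ln(1 − rB₀/P)/ln(1+r)⌉ = ⌈37.216⌉ = 38 payments; the last is £34.38.
Total paid = 37·£157.89 + £34.38 = £5,876.31.
Total interest = total paid − principal = £5,876.31 − £4,000.00 = £1,876.31.

£1,876.31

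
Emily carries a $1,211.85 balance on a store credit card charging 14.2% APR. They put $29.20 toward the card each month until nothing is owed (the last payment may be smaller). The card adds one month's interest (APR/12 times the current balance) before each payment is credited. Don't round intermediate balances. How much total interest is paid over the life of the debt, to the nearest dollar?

$465

Monthly rate r = 14.2%/12 = 1.18333% = 0.0118333.
Payoff takes n = ⌈−ln(1 − rB₀/P)/ln(1+r)⌉ = ⌈57.423⌉ = 58 payments; the last is $12.38.
Total paid = 57·$29.20 + $12.38 = $1,676.78.
Total interest = total paid − principal = $1,676.78 − $1,211.85 = $464.93.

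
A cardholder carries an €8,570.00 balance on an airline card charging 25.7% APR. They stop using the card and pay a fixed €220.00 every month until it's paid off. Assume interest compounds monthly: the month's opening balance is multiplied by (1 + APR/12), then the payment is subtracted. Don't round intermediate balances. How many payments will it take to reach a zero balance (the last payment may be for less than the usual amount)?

85 months

Monthly rate r = 25.7%/12 = 2.14167% = 0.0214167.
Recurrence: B ← B·(1+r) − €220.00.
Month 1: interest €183.54; balance after payment €8,533.54.
Month 2: interest €182.76; balance after payment €8,496.30.
Closed form: n = −ln(1 − rB₀/P)/ln(1+r) = −ln(0.16572)/ln(1.02142) ≈ 84.822, so the balance reaches zero during payment 85.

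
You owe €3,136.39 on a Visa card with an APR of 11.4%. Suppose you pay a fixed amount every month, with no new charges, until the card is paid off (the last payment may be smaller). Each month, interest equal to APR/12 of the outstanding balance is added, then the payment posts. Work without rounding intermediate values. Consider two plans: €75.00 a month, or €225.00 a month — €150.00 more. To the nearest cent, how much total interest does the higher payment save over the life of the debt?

€635.71

Monthly rate r = 11.4%/12 = 0.95% = 0.0095.
At €75.00/mo: n = ⌈−ln(1 − rB₀/P)/ln(1+r)⌉ = 54 payments (last €41.12); total interest = total paid − €3,136.39 = €879.73.
At €225.00/mo: 16 payments (last €5.41); total interest €244.02.
Interest saved = €879.73 − €244.02 = €635.71.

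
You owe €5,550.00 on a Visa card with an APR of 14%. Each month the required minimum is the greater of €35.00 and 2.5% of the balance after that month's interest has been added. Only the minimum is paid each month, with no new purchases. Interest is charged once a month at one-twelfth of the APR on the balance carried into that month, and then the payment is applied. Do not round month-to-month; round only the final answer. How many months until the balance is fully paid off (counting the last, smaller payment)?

Monthly rate r = 14%/12 = 1.16667% = 0.0116667.
While 2.5% of the post-interest balance exceeds €35.00, each month B ← (B·(1+r))·(1 − 0.025), i.e. B shrinks by the factor (1+r)·0.975 = 0.98638.
This holds for months 1–102. Entering month 103 the balance is €1,369.57; 2.5% of the post-interest balance is now below €35.00, so the flat €35.00 minimum applies from here.
From month 103 a fixed €35.00 at rate r clears €1,369.57 in 53 more payments. Total: 102 + 53 = 155 months.

155 months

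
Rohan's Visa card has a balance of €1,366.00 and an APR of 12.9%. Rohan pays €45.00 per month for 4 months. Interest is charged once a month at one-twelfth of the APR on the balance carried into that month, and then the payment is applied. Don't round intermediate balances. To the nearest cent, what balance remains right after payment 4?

Monthly rate r = 12.9%/12 = 1.075% = 0.01075.
Each month: B ← B·(1+r) − €45.00.
Month 1: interest €14.68; balance after payment €1,335.68.
Month 2: interest €14.36; balance after payment €1,305.04.
Month 3: interest €14.03; balance after payment €1,274.07.
Month 4: interest €13.70; balance after payment €1,242.77.

€1,242.77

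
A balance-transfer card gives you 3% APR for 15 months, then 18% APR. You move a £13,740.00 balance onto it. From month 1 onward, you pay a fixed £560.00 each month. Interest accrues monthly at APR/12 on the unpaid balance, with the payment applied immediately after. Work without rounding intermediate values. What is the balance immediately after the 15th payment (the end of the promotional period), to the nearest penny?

Promo months 1–15 at r₀ = 3%/12 = 0.0025; months 16+ at r₁ = 18%/12 = 0.015.
After month 15: iterate B ← B·(1+r₀) − £560.00 for 15 months → £5,715.76.

£5,715.76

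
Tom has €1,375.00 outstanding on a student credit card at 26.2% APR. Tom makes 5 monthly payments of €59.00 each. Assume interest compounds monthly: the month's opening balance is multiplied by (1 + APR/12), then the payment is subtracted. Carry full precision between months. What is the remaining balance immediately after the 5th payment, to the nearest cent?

Monthly rate r = 26.2%/12 = 2.18333% = 0.0218333.
Each month: B ← B·(1+r) − €59.00.
Month 1: interest €30.02; balance after payment €1,346.02.
Month 2: interest €29.39; balance after payment €1,316.41.
Month 3: interest €28.74; balance after payment €1,286.15.
Month 4: interest €28.08; balance after payment €1,255.23.
Month 5: interest €27.41; balance after payment €1,223.64.

€1,223.64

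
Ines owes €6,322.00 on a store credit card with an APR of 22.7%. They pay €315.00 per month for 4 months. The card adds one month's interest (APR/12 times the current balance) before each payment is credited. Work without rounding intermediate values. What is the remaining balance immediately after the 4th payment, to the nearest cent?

Monthly rate r = 22.7%/12 = 1.89167% = 0.0189167.
Each month: B ← B·(1+r) − €315.00.
Month 1: interest €119.59; balance after payment €6,126.59.
Month 2: interest €115.89; balance after payment €5,927.49.
Month 3: interest €112.13; balance after payment €5,724.61.
Month 4: interest €108.29; balance after payment €5,517.90.

€5,517.90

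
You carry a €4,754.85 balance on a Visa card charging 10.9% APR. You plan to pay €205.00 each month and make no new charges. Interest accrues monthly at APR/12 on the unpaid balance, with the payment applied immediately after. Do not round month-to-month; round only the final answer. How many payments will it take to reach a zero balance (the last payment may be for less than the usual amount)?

27 payments

Monthly rate r = 10.9%/12 = 0.908333% = 0.00908333.
Recurrence: B ← B·(1+r) − €205.00.
Month 1: interest €43.19; balance after payment €4,593.04.
Month 2: interest €41.72; balance after payment €4,429.76.
Closed form: n = −ln(1 − rB₀/P)/ln(1+r) = −ln(0.78932)/ln(1.00908) ≈ 26.164, so the balance reaches zero during payment 27.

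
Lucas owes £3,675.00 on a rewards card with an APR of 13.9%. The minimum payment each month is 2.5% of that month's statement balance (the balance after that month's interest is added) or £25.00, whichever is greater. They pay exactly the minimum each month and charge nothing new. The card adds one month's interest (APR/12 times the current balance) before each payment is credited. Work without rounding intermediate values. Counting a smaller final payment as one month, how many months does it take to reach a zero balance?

149 months

Monthly rate r = 13.9%/12 = 1.15833% = 0.0115833.
While 2.5% of the post-interest balance exceeds £25.00, each month B ← (B·(1+r))·(1 − 0.025), i.e. B shrinks by the factor (1+r)·0.975 = 0.98629.
This holds for months 1–96. Entering month 97 the balance is £976.92; 2.5% of the post-interest balance is now below £25.00, so the flat £25.00 minimum applies from here.
From month 97 a fixed £25.00 at rate r clears £976.92 in 53 more payments. Total: 96 + 53 = 149 months.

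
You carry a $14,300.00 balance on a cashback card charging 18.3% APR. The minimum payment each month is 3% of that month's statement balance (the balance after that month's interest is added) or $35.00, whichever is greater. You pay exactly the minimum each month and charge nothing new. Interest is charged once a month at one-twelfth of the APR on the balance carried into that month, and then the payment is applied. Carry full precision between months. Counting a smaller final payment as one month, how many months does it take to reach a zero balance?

Monthly rate r = 18.3%/12 = 1.525% = 0.01525.
While 3% of the post-interest balance exceeds $35.00, each month B ← (B·(1+r))·(1 − 0.03), i.e. B shrinks by the factor (1+r)·0.97 = 0.98479.
This holds for months 1–165. Entering month 166 the balance is $1,140.82; 3% of the post-interest balance is now below $35.00, so the flat $35.00 minimum applies from here.
From month 166 a fixed $35.00 at rate r clears $1,140.82 in 46 more payments. Total: 165 + 46 = 211 months.

211 months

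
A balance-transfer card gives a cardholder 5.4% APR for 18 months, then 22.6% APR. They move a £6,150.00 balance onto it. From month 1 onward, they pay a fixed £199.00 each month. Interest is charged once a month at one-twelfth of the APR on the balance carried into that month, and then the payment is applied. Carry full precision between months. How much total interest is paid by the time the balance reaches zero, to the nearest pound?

£918

Promo months 1–18 at r₀ = 5.4%/12 = 0.0045; months 19+ at r₁ = 22.6%/12 = 0.0188333.
After month 18: iterate B ← B·(1+r₀) − £199.00 for 18 months → £2,945.31.
Then at r₁ with £199.00/mo: n₂ = −ln(1 − r₁·B/P)/ln(1+r₁) ≈ 17.51 → 18 more payments.
Total paid = 35·£199.00 + £102.56 = £7,067.56; interest = £7,067.56 − £6,150.00 = £917.56.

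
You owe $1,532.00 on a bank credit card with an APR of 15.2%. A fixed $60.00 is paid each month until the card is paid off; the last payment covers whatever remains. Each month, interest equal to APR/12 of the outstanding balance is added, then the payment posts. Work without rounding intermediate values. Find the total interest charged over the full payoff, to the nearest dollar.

$330

Monthly rate r = 15.2%/12 = 1.26667% = 0.0126667.
Payoff takes n = ⌈−ln(1 − rB₀/P)/ln(1+r)⌉ = ⌈31.040⌉ = 32 payments; the last is $2.43.
Total paid = 31·$60.00 + $2.43 = $1,862.43.
Total interest = total paid − principal = $1,862.43 − $1,532.00 = $330.43.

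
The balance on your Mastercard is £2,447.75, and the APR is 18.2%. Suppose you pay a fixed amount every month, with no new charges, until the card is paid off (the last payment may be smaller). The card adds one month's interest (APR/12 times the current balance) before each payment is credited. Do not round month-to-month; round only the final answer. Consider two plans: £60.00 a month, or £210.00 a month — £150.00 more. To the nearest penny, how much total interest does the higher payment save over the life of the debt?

Monthly rate r = 18.2%/12 = 1.51667% = 0.0151667.
At £60.00/mo: n = ⌈−ln(1 − rB₀/P)/ln(1+r)⌉ = 65 payments (last £3.56); total interest = total paid − £2,447.75 = £1,395.81.
At £210.00/mo: 13 payments (last £194.04); total interest £266.29.
Interest saved = £1,395.81 − £266.29 = £1,129.52.

£1,129.52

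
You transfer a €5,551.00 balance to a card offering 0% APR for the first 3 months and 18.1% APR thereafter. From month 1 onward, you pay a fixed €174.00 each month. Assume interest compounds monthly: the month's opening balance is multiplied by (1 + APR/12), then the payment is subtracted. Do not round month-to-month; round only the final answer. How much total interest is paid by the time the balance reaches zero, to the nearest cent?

Promo months 1–3 at r₀ = 0%/12 = 0; months 4+ at r₁ = 18.1%/12 = 0.0150833.
After month 3 (no interest yet): B = €5,551.00 − 3·€174.00 = €5,029.00.
Then at r₁ with €174.00/mo: n₂ = −ln(1 − r₁·B/P)/ln(1+r₁) ≈ 38.25 → 39 more payments.
Total paid = 41·€174.00 + €43.40 = €7,177.40; interest = €7,177.40 − €5,551.00 = €1,626.40.

€1,626.40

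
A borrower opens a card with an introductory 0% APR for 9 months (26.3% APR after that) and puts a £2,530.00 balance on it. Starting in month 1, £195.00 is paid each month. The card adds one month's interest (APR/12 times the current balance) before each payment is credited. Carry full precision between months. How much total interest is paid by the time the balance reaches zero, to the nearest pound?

£45

Promo months 1–9 at r₀ = 0%/12 = 0; months 10+ at r₁ = 26.3%/12 = 0.0219167.
After month 9 (no interest yet): B = £2,530.00 − 9·£195.00 = £775.00.
Then at r₁ with £195.00/mo: n₂ = −ln(1 − r₁·B/P)/ln(1+r₁) ≈ 4.20 → 5 more payments.
Total paid = 13·£195.00 + £40.05 = £2,575.05; interest = £2,575.05 − £2,530.00 = £45.05.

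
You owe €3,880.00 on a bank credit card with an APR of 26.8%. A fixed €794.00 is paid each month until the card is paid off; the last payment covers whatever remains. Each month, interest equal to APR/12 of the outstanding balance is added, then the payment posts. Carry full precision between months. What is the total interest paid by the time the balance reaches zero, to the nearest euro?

Monthly rate r = 26.8%/12 = 2.23333% = 0.0223333.
Payoff takes n = ⌈−ln(1 − rB₀/P)/ln(1+r)⌉ = ⌈5.232⌉ = 6 payments; the last is €185.78.
Total paid = 5·€794.00 + €185.78 = €4,155.78.
Total interest = total paid − principal = €4,155.78 − €3,880.00 = €275.78.

€276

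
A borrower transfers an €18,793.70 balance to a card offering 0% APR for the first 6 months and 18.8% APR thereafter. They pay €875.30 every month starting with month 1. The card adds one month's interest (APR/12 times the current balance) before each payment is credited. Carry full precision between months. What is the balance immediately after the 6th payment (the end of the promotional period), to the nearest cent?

Promo months 1–6 at r₀ = 0%/12 = 0; months 7+ at r₁ = 18.8%/12 = 0.0156667.
After month 6 (no interest yet): B = €18,793.70 − 6·€875.30 = €13,541.90.

€13,541.90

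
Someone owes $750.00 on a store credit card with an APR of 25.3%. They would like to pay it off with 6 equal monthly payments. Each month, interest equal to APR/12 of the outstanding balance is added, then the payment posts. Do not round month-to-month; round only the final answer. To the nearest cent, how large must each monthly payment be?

$134.38

Monthly rate r = 25.3%/12 = 2.10833% = 0.0210833.
Level-payment amortization: P = B₀·r / (1 − (1+r)^(−n)) = 750.00·0.0210833 / (1 − 1.02108^(−6)).
Denominator 1 − (1+r)^(−6) = 0.117666283.
P = 15.8125 / 0.117666283 ≈ 134.38.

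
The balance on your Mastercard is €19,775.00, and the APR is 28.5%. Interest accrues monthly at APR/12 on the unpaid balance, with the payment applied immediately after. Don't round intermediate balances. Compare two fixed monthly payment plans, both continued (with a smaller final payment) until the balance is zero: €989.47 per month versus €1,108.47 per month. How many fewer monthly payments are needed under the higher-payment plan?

4 fewer payments

Monthly rate r = 28.5%/12 = 2.375% = 0.02375.
At €989.47/mo: n = ⌈−ln(1 − rB₀/P)/ln(1+r)⌉ = 28 payments (last €422.08); total interest = total paid − €19,775.00 = €7,362.77.
At €1,108.47/mo: 24 payments (last €534.94); total interest €6,254.75.
Payments saved = 28 − 24 = 4.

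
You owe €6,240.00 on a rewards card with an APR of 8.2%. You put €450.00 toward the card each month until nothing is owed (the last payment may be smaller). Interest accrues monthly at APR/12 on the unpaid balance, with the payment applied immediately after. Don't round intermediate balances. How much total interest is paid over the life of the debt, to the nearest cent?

Monthly rate r = 8.2%/12 = 0.683333% = 0.00683333.
Payoff takes n = ⌈−ln(1 − rB₀/P)/ln(1+r)⌉ = ⌈14.618⌉ = 15 payments; the last is €278.48.
Total paid = 14·€450.00 + €278.48 = €6,578.48.
Total interest = total paid − principal = €6,578.48 − €6,240.00 = €338.48.

€338.48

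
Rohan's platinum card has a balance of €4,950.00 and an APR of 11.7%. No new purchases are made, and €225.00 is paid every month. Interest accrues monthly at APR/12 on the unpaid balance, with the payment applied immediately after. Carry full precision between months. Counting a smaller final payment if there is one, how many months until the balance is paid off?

25 months

Monthly rate r = 11.7%/12 = 0.975% = 0.00975.
Recurrence: B ← B·(1+r) − €225.00.
Month 1: interest €48.26; balance after payment €4,773.26.
Month 2: interest €46.54; balance after payment €4,594.80.
Closed form: n = −ln(1 − rB₀/P)/ln(1+r) = −ln(0.7855)/ln(1.00975) ≈ 24.883, so the balance reaches zero during payment 25.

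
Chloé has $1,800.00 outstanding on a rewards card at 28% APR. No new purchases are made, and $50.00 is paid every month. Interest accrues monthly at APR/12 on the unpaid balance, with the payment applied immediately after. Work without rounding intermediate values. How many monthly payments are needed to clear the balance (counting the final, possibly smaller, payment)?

Monthly rate r = 28%/12 = 2.33333% = 0.0233333.
Recurrence: B ← B·(1+r) − $50.00.
Month 1: interest $42.00; balance after payment $1,792.00.
Month 2: interest $41.81; balance after payment $1,783.81.
Closed form: n = −ln(1 − rB₀/P)/ln(1+r) = −ln(0.16)/ln(1.02333) ≈ 79.452, so the balance reaches zero during payment 80.

80 payments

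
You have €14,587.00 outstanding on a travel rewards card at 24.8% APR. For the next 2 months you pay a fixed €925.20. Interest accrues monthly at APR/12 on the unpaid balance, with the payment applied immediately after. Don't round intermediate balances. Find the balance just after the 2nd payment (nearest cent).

Monthly rate r = 24.8%/12 = 2.06667% = 0.0206667.
Each month: B ← B·(1+r) − €925.20.
Month 1: interest €301.46; balance after payment €13,963.26.
Month 2: interest €288.57; balance after payment €13,326.64.

€13,326.64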